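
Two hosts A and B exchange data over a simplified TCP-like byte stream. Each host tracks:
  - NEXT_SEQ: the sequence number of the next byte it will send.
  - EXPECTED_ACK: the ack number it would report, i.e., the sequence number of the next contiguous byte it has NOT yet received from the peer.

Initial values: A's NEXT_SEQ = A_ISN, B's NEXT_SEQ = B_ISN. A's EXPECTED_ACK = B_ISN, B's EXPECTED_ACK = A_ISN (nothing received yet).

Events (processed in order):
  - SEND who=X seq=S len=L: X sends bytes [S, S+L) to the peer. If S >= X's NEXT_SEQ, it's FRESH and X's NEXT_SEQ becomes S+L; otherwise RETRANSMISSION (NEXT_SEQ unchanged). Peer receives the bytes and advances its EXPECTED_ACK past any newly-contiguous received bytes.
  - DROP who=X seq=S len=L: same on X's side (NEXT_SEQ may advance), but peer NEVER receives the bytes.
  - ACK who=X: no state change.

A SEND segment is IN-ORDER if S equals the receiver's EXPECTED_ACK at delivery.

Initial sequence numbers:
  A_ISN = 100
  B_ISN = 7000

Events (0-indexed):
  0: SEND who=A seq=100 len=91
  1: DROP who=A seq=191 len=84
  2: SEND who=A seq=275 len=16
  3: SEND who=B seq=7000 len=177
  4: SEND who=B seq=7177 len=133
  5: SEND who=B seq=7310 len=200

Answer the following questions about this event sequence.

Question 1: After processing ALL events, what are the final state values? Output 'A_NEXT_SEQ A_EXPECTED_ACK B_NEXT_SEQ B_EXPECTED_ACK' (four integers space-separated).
Answer: 291 7510 7510 191

Derivation:
After event 0: A_seq=191 A_ack=7000 B_seq=7000 B_ack=191
After event 1: A_seq=275 A_ack=7000 B_seq=7000 B_ack=191
After event 2: A_seq=291 A_ack=7000 B_seq=7000 B_ack=191
After event 3: A_seq=291 A_ack=7177 B_seq=7177 B_ack=191
After event 4: A_seq=291 A_ack=7310 B_seq=7310 B_ack=191
After event 5: A_seq=291 A_ack=7510 B_seq=7510 B_ack=191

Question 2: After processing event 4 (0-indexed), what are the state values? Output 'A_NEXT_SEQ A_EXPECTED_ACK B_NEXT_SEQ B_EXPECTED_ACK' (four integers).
After event 0: A_seq=191 A_ack=7000 B_seq=7000 B_ack=191
After event 1: A_seq=275 A_ack=7000 B_seq=7000 B_ack=191
After event 2: A_seq=291 A_ack=7000 B_seq=7000 B_ack=191
After event 3: A_seq=291 A_ack=7177 B_seq=7177 B_ack=191
After event 4: A_seq=291 A_ack=7310 B_seq=7310 B_ack=191

291 7310 7310 191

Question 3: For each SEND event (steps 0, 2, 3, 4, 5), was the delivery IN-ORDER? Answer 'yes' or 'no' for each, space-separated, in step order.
Answer: yes no yes yes yes

Derivation:
Step 0: SEND seq=100 -> in-order
Step 2: SEND seq=275 -> out-of-order
Step 3: SEND seq=7000 -> in-order
Step 4: SEND seq=7177 -> in-order
Step 5: SEND seq=7310 -> in-order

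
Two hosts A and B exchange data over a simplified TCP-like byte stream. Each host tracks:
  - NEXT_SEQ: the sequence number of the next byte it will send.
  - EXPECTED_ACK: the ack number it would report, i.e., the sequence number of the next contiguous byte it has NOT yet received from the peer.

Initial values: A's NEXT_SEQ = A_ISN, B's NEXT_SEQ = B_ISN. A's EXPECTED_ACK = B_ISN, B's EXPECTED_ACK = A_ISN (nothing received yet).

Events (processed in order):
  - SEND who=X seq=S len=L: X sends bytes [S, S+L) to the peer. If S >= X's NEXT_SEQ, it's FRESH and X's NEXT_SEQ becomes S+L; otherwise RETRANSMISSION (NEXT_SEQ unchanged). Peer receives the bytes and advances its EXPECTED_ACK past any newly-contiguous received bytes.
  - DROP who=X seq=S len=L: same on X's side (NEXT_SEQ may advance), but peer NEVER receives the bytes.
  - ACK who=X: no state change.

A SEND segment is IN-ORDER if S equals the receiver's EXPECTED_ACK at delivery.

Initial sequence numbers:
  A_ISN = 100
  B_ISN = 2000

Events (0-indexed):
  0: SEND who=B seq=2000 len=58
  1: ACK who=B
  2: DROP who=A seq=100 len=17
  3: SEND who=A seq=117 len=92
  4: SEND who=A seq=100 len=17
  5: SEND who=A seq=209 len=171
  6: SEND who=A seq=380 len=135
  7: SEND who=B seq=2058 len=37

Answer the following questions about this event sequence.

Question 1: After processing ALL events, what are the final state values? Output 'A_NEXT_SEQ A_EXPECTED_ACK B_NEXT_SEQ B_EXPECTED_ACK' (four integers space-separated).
After event 0: A_seq=100 A_ack=2058 B_seq=2058 B_ack=100
After event 1: A_seq=100 A_ack=2058 B_seq=2058 B_ack=100
After event 2: A_seq=117 A_ack=2058 B_seq=2058 B_ack=100
After event 3: A_seq=209 A_ack=2058 B_seq=2058 B_ack=100
After event 4: A_seq=209 A_ack=2058 B_seq=2058 B_ack=209
After event 5: A_seq=380 A_ack=2058 B_seq=2058 B_ack=380
After event 6: A_seq=515 A_ack=2058 B_seq=2058 B_ack=515
After event 7: A_seq=515 A_ack=2095 B_seq=2095 B_ack=515

Answer: 515 2095 2095 515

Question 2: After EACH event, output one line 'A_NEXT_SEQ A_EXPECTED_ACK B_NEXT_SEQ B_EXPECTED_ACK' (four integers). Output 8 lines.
100 2058 2058 100
100 2058 2058 100
117 2058 2058 100
209 2058 2058 100
209 2058 2058 209
380 2058 2058 380
515 2058 2058 515
515 2095 2095 515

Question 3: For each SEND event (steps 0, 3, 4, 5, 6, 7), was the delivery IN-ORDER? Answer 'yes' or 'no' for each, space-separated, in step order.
Answer: yes no yes yes yes yes

Derivation:
Step 0: SEND seq=2000 -> in-order
Step 3: SEND seq=117 -> out-of-order
Step 4: SEND seq=100 -> in-order
Step 5: SEND seq=209 -> in-order
Step 6: SEND seq=380 -> in-order
Step 7: SEND seq=2058 -> in-order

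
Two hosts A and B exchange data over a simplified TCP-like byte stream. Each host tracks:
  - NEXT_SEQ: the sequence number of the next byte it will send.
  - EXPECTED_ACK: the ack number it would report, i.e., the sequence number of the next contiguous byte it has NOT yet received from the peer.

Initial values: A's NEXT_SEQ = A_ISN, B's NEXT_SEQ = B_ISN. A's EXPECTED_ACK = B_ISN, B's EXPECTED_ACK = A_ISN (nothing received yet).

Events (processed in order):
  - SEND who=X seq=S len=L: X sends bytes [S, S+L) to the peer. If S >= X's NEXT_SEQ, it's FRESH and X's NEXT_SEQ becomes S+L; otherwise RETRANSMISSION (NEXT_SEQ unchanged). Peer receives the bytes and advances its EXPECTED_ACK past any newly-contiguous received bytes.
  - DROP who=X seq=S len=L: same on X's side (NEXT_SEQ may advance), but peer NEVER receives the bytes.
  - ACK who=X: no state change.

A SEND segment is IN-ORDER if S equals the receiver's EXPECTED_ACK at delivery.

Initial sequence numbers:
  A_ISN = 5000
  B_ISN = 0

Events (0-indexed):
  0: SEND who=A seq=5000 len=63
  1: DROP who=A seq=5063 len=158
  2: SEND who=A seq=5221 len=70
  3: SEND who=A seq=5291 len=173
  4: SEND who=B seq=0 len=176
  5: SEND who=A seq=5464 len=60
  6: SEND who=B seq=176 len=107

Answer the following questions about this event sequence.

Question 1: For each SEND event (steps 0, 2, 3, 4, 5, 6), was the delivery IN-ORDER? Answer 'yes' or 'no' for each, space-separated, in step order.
Step 0: SEND seq=5000 -> in-order
Step 2: SEND seq=5221 -> out-of-order
Step 3: SEND seq=5291 -> out-of-order
Step 4: SEND seq=0 -> in-order
Step 5: SEND seq=5464 -> out-of-order
Step 6: SEND seq=176 -> in-order

Answer: yes no no yes no yes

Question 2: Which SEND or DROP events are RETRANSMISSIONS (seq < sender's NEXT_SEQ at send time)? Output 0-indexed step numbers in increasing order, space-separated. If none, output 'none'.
Answer: none

Derivation:
Step 0: SEND seq=5000 -> fresh
Step 1: DROP seq=5063 -> fresh
Step 2: SEND seq=5221 -> fresh
Step 3: SEND seq=5291 -> fresh
Step 4: SEND seq=0 -> fresh
Step 5: SEND seq=5464 -> fresh
Step 6: SEND seq=176 -> fresh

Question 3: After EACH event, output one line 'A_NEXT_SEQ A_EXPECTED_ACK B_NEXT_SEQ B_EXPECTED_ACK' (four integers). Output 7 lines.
5063 0 0 5063
5221 0 0 5063
5291 0 0 5063
5464 0 0 5063
5464 176 176 5063
5524 176 176 5063
5524 283 283 5063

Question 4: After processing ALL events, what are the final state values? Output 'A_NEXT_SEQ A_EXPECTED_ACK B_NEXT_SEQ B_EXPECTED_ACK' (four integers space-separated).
Answer: 5524 283 283 5063

Derivation:
After event 0: A_seq=5063 A_ack=0 B_seq=0 B_ack=5063
After event 1: A_seq=5221 A_ack=0 B_seq=0 B_ack=5063
After event 2: A_seq=5291 A_ack=0 B_seq=0 B_ack=5063
After event 3: A_seq=5464 A_ack=0 B_seq=0 B_ack=5063
After event 4: A_seq=5464 A_ack=176 B_seq=176 B_ack=5063
After event 5: A_seq=5524 A_ack=176 B_seq=176 B_ack=5063
After event 6: A_seq=5524 A_ack=283 B_seq=283 B_ack=5063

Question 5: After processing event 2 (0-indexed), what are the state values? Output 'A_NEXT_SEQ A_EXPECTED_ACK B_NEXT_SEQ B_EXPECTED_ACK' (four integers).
After event 0: A_seq=5063 A_ack=0 B_seq=0 B_ack=5063
After event 1: A_seq=5221 A_ack=0 B_seq=0 B_ack=5063
After event 2: A_seq=5291 A_ack=0 B_seq=0 B_ack=5063

5291 0 0 5063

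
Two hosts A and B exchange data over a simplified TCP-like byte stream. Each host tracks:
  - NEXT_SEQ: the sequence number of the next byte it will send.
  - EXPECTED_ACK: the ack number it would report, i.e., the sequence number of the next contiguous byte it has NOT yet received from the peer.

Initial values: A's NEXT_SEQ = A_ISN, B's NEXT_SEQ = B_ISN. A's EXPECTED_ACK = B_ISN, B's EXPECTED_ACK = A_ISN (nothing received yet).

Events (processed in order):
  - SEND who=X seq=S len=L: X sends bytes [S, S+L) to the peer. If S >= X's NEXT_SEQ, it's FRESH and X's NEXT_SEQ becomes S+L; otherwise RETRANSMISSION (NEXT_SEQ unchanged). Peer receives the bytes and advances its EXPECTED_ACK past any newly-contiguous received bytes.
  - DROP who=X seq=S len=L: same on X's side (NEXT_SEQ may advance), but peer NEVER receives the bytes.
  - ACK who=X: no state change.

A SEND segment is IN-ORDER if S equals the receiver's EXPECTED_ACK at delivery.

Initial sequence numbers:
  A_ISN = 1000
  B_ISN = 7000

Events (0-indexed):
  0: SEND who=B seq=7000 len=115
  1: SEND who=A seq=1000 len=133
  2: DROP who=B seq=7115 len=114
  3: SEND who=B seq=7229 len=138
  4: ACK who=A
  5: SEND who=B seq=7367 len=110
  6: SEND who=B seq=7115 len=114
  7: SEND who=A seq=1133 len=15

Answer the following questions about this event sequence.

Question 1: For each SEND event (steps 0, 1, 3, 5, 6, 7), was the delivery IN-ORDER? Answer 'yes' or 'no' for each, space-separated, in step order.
Step 0: SEND seq=7000 -> in-order
Step 1: SEND seq=1000 -> in-order
Step 3: SEND seq=7229 -> out-of-order
Step 5: SEND seq=7367 -> out-of-order
Step 6: SEND seq=7115 -> in-order
Step 7: SEND seq=1133 -> in-order

Answer: yes yes no no yes yes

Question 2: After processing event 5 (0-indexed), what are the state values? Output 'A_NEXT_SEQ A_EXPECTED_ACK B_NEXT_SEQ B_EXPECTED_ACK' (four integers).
After event 0: A_seq=1000 A_ack=7115 B_seq=7115 B_ack=1000
After event 1: A_seq=1133 A_ack=7115 B_seq=7115 B_ack=1133
After event 2: A_seq=1133 A_ack=7115 B_seq=7229 B_ack=1133
After event 3: A_seq=1133 A_ack=7115 B_seq=7367 B_ack=1133
After event 4: A_seq=1133 A_ack=7115 B_seq=7367 B_ack=1133
After event 5: A_seq=1133 A_ack=7115 B_seq=7477 B_ack=1133

1133 7115 7477 1133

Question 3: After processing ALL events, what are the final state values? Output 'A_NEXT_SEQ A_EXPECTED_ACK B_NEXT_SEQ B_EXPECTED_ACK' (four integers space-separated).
After event 0: A_seq=1000 A_ack=7115 B_seq=7115 B_ack=1000
After event 1: A_seq=1133 A_ack=7115 B_seq=7115 B_ack=1133
After event 2: A_seq=1133 A_ack=7115 B_seq=7229 B_ack=1133
After event 3: A_seq=1133 A_ack=7115 B_seq=7367 B_ack=1133
After event 4: A_seq=1133 A_ack=7115 B_seq=7367 B_ack=1133
After event 5: A_seq=1133 A_ack=7115 B_seq=7477 B_ack=1133
After event 6: A_seq=1133 A_ack=7477 B_seq=7477 B_ack=1133
After event 7: A_seq=1148 A_ack=7477 B_seq=7477 B_ack=1148

Answer: 1148 7477 7477 1148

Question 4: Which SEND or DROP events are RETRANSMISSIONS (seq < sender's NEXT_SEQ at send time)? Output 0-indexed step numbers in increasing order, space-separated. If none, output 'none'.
Answer: 6

Derivation:
Step 0: SEND seq=7000 -> fresh
Step 1: SEND seq=1000 -> fresh
Step 2: DROP seq=7115 -> fresh
Step 3: SEND seq=7229 -> fresh
Step 5: SEND seq=7367 -> fresh
Step 6: SEND seq=7115 -> retransmit
Step 7: SEND seq=1133 -> fresh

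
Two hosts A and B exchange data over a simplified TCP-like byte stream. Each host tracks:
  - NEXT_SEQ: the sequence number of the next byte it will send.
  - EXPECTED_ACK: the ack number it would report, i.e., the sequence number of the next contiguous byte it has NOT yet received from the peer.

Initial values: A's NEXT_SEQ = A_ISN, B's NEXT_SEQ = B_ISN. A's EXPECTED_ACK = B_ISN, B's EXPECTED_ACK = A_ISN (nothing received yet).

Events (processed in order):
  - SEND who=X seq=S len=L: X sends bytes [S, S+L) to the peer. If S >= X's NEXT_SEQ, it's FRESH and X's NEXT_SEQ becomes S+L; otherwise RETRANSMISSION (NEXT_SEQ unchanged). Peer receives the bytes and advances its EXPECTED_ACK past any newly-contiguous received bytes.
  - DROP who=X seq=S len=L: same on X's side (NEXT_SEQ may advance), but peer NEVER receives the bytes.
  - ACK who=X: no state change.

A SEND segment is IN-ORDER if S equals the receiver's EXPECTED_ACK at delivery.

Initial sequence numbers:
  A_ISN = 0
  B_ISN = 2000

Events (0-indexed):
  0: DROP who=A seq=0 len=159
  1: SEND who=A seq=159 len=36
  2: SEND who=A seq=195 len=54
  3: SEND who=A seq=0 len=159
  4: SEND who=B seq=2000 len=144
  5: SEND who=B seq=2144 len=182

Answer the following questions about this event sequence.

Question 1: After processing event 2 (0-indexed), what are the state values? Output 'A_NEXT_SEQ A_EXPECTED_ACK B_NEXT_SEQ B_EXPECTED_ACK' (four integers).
After event 0: A_seq=159 A_ack=2000 B_seq=2000 B_ack=0
After event 1: A_seq=195 A_ack=2000 B_seq=2000 B_ack=0
After event 2: A_seq=249 A_ack=2000 B_seq=2000 B_ack=0

249 2000 2000 0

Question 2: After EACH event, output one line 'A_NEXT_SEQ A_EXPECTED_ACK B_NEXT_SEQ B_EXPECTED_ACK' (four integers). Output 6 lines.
159 2000 2000 0
195 2000 2000 0
249 2000 2000 0
249 2000 2000 249
249 2144 2144 249
249 2326 2326 249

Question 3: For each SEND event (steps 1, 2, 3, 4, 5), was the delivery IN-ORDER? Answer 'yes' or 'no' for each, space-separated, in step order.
Answer: no no yes yes yes

Derivation:
Step 1: SEND seq=159 -> out-of-order
Step 2: SEND seq=195 -> out-of-order
Step 3: SEND seq=0 -> in-order
Step 4: SEND seq=2000 -> in-order
Step 5: SEND seq=2144 -> in-order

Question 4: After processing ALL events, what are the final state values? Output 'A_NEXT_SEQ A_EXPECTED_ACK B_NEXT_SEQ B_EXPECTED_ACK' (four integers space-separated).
After event 0: A_seq=159 A_ack=2000 B_seq=2000 B_ack=0
After event 1: A_seq=195 A_ack=2000 B_seq=2000 B_ack=0
After event 2: A_seq=249 A_ack=2000 B_seq=2000 B_ack=0
After event 3: A_seq=249 A_ack=2000 B_seq=2000 B_ack=249
After event 4: A_seq=249 A_ack=2144 B_seq=2144 B_ack=249
After event 5: A_seq=249 A_ack=2326 B_seq=2326 B_ack=249

Answer: 249 2326 2326 249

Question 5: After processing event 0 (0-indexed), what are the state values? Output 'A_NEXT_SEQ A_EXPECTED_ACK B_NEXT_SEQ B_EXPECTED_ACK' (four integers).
After event 0: A_seq=159 A_ack=2000 B_seq=2000 B_ack=0

159 2000 2000 0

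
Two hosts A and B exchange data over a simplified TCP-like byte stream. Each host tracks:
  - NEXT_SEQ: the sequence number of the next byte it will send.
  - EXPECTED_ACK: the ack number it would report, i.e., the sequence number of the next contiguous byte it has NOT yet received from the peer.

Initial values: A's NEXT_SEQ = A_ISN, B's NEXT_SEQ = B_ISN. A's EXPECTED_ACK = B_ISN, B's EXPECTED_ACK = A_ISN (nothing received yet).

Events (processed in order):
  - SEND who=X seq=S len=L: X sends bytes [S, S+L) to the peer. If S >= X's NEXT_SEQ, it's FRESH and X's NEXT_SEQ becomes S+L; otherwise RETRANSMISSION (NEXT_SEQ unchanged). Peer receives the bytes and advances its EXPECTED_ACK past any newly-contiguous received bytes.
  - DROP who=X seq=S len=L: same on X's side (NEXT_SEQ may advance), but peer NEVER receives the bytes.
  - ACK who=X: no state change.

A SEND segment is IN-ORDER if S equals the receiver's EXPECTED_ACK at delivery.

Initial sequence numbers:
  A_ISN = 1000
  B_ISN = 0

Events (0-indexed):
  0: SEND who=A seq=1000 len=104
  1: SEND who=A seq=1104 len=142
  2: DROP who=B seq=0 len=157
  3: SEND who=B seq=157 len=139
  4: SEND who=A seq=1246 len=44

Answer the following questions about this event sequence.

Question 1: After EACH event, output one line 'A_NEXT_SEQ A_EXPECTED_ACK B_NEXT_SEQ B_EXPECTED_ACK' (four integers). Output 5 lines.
1104 0 0 1104
1246 0 0 1246
1246 0 157 1246
1246 0 296 1246
1290 0 296 1290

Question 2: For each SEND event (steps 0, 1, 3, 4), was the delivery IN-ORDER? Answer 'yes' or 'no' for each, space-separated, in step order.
Answer: yes yes no yes

Derivation:
Step 0: SEND seq=1000 -> in-order
Step 1: SEND seq=1104 -> in-order
Step 3: SEND seq=157 -> out-of-order
Step 4: SEND seq=1246 -> in-order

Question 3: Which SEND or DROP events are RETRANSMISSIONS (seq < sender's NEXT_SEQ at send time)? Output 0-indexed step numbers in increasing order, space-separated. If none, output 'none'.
Step 0: SEND seq=1000 -> fresh
Step 1: SEND seq=1104 -> fresh
Step 2: DROP seq=0 -> fresh
Step 3: SEND seq=157 -> fresh
Step 4: SEND seq=1246 -> fresh

Answer: none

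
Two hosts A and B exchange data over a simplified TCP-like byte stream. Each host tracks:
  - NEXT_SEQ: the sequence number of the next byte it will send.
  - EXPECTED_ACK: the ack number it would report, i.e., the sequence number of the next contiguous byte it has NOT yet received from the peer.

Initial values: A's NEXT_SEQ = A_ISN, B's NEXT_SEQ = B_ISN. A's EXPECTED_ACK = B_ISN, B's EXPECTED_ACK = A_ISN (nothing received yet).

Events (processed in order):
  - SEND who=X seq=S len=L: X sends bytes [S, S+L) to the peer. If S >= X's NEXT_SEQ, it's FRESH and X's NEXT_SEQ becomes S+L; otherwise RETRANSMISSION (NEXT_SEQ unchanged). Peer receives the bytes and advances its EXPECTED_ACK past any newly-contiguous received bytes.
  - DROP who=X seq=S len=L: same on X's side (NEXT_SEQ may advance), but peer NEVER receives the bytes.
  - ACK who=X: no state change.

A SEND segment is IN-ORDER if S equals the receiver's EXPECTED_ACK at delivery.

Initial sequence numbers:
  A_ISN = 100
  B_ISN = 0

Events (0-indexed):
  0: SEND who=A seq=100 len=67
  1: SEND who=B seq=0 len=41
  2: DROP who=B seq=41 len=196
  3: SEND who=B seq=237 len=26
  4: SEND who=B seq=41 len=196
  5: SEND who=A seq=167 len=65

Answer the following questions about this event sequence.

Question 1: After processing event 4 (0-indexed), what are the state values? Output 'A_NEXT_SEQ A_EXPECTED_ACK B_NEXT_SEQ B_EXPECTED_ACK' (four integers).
After event 0: A_seq=167 A_ack=0 B_seq=0 B_ack=167
After event 1: A_seq=167 A_ack=41 B_seq=41 B_ack=167
After event 2: A_seq=167 A_ack=41 B_seq=237 B_ack=167
After event 3: A_seq=167 A_ack=41 B_seq=263 B_ack=167
After event 4: A_seq=167 A_ack=263 B_seq=263 B_ack=167

167 263 263 167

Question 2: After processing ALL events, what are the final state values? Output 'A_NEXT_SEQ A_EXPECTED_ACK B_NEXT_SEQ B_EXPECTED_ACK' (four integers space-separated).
Answer: 232 263 263 232

Derivation:
After event 0: A_seq=167 A_ack=0 B_seq=0 B_ack=167
After event 1: A_seq=167 A_ack=41 B_seq=41 B_ack=167
After event 2: A_seq=167 A_ack=41 B_seq=237 B_ack=167
After event 3: A_seq=167 A_ack=41 B_seq=263 B_ack=167
After event 4: A_seq=167 A_ack=263 B_seq=263 B_ack=167
After event 5: A_seq=232 A_ack=263 B_seq=263 B_ack=232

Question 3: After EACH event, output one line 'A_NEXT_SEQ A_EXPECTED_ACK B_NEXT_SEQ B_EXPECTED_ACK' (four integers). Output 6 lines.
167 0 0 167
167 41 41 167
167 41 237 167
167 41 263 167
167 263 263 167
232 263 263 232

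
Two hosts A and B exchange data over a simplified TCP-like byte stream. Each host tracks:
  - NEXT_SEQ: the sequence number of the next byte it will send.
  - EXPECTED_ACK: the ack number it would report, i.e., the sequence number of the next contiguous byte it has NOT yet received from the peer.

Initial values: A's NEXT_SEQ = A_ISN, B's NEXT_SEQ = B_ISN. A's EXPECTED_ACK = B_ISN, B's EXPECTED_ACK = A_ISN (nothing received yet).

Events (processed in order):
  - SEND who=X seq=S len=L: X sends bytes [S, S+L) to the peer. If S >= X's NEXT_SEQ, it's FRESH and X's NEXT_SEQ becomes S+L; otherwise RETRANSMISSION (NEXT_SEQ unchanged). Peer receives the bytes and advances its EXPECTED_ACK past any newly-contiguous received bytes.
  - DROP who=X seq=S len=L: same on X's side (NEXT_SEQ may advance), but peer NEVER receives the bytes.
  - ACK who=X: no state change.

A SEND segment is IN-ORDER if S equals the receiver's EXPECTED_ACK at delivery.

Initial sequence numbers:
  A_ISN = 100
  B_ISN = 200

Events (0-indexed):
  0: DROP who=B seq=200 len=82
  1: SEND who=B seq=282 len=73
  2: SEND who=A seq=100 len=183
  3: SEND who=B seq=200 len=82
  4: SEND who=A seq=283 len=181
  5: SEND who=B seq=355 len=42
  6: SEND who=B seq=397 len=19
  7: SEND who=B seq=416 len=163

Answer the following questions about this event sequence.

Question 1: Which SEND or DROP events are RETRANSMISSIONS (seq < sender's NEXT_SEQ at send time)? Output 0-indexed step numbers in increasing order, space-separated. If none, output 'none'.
Step 0: DROP seq=200 -> fresh
Step 1: SEND seq=282 -> fresh
Step 2: SEND seq=100 -> fresh
Step 3: SEND seq=200 -> retransmit
Step 4: SEND seq=283 -> fresh
Step 5: SEND seq=355 -> fresh
Step 6: SEND seq=397 -> fresh
Step 7: SEND seq=416 -> fresh

Answer: 3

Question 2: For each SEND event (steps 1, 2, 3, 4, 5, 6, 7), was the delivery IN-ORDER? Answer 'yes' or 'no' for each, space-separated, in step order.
Answer: no yes yes yes yes yes yes

Derivation:
Step 1: SEND seq=282 -> out-of-order
Step 2: SEND seq=100 -> in-order
Step 3: SEND seq=200 -> in-order
Step 4: SEND seq=283 -> in-order
Step 5: SEND seq=355 -> in-order
Step 6: SEND seq=397 -> in-order
Step 7: SEND seq=416 -> in-order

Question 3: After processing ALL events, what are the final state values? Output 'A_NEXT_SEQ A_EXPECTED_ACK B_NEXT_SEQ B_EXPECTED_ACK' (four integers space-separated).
Answer: 464 579 579 464

Derivation:
After event 0: A_seq=100 A_ack=200 B_seq=282 B_ack=100
After event 1: A_seq=100 A_ack=200 B_seq=355 B_ack=100
After event 2: A_seq=283 A_ack=200 B_seq=355 B_ack=283
After event 3: A_seq=283 A_ack=355 B_seq=355 B_ack=283
After event 4: A_seq=464 A_ack=355 B_seq=355 B_ack=464
After event 5: A_seq=464 A_ack=397 B_seq=397 B_ack=464
After event 6: A_seq=464 A_ack=416 B_seq=416 B_ack=464
After event 7: A_seq=464 A_ack=579 B_seq=579 B_ack=464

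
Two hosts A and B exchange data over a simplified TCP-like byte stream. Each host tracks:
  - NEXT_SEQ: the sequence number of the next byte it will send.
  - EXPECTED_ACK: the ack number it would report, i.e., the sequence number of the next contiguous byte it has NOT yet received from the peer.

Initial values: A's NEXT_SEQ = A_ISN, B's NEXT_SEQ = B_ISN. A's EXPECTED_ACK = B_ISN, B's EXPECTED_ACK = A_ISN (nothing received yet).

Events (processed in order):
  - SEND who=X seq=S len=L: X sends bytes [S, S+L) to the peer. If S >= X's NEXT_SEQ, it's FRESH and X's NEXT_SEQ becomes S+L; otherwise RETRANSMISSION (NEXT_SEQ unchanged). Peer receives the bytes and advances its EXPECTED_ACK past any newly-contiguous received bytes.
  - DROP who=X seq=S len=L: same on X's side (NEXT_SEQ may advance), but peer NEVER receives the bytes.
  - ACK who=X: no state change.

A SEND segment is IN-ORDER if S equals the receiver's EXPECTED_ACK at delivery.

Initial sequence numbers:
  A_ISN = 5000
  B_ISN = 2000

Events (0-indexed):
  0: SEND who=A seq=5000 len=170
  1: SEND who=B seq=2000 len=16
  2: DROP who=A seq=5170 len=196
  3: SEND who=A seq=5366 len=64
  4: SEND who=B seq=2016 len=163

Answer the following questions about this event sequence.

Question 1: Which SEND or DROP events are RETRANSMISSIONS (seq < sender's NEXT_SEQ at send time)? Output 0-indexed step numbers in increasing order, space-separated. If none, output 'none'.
Answer: none

Derivation:
Step 0: SEND seq=5000 -> fresh
Step 1: SEND seq=2000 -> fresh
Step 2: DROP seq=5170 -> fresh
Step 3: SEND seq=5366 -> fresh
Step 4: SEND seq=2016 -> fresh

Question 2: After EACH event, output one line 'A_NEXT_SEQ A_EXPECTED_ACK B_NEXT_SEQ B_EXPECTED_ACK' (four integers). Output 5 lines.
5170 2000 2000 5170
5170 2016 2016 5170
5366 2016 2016 5170
5430 2016 2016 5170
5430 2179 2179 5170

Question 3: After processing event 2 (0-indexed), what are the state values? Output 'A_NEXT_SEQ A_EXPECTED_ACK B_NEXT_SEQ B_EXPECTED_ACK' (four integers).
After event 0: A_seq=5170 A_ack=2000 B_seq=2000 B_ack=5170
After event 1: A_seq=5170 A_ack=2016 B_seq=2016 B_ack=5170
After event 2: A_seq=5366 A_ack=2016 B_seq=2016 B_ack=5170

5366 2016 2016 5170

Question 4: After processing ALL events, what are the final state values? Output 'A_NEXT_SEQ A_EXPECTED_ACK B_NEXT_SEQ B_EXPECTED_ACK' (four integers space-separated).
Answer: 5430 2179 2179 5170

Derivation:
After event 0: A_seq=5170 A_ack=2000 B_seq=2000 B_ack=5170
After event 1: A_seq=5170 A_ack=2016 B_seq=2016 B_ack=5170
After event 2: A_seq=5366 A_ack=2016 B_seq=2016 B_ack=5170
After event 3: A_seq=5430 A_ack=2016 B_seq=2016 B_ack=5170
After event 4: A_seq=5430 A_ack=2179 B_seq=2179 B_ack=5170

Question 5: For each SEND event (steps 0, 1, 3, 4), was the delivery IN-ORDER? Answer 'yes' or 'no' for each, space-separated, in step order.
Answer: yes yes no yes

Derivation:
Step 0: SEND seq=5000 -> in-order
Step 1: SEND seq=2000 -> in-order
Step 3: SEND seq=5366 -> out-of-order
Step 4: SEND seq=2016 -> in-order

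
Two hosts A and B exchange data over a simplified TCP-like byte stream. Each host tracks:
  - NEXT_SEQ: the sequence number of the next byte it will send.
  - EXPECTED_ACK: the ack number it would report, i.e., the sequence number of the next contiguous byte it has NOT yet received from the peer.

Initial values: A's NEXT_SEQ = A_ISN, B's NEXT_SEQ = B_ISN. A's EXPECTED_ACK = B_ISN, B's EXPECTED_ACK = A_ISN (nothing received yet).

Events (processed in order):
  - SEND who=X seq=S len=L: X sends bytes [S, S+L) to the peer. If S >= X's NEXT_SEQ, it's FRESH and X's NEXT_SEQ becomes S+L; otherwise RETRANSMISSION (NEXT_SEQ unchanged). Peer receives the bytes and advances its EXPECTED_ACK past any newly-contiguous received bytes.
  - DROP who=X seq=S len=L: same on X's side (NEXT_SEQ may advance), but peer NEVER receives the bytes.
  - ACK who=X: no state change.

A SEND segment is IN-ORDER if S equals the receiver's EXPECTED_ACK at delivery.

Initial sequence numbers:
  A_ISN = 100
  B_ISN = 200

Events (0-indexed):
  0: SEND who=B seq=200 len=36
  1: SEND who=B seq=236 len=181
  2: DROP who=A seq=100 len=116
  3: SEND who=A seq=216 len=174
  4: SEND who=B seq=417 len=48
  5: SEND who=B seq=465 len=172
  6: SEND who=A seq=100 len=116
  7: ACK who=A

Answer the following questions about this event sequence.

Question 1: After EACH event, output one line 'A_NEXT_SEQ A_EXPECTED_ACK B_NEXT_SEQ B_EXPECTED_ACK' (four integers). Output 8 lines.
100 236 236 100
100 417 417 100
216 417 417 100
390 417 417 100
390 465 465 100
390 637 637 100
390 637 637 390
390 637 637 390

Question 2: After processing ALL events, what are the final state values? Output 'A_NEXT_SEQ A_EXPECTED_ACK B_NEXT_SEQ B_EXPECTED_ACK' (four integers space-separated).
Answer: 390 637 637 390

Derivation:
After event 0: A_seq=100 A_ack=236 B_seq=236 B_ack=100
After event 1: A_seq=100 A_ack=417 B_seq=417 B_ack=100
After event 2: A_seq=216 A_ack=417 B_seq=417 B_ack=100
After event 3: A_seq=390 A_ack=417 B_seq=417 B_ack=100
After event 4: A_seq=390 A_ack=465 B_seq=465 B_ack=100
After event 5: A_seq=390 A_ack=637 B_seq=637 B_ack=100
After event 6: A_seq=390 A_ack=637 B_seq=637 B_ack=390
After event 7: A_seq=390 A_ack=637 B_seq=637 B_ack=390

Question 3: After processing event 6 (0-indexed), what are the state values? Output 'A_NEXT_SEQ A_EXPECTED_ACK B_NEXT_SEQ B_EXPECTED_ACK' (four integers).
After event 0: A_seq=100 A_ack=236 B_seq=236 B_ack=100
After event 1: A_seq=100 A_ack=417 B_seq=417 B_ack=100
After event 2: A_seq=216 A_ack=417 B_seq=417 B_ack=100
After event 3: A_seq=390 A_ack=417 B_seq=417 B_ack=100
After event 4: A_seq=390 A_ack=465 B_seq=465 B_ack=100
After event 5: A_seq=390 A_ack=637 B_seq=637 B_ack=100
After event 6: A_seq=390 A_ack=637 B_seq=637 B_ack=390

390 637 637 390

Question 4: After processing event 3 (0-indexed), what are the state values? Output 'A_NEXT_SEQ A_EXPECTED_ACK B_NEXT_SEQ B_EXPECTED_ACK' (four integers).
After event 0: A_seq=100 A_ack=236 B_seq=236 B_ack=100
After event 1: A_seq=100 A_ack=417 B_seq=417 B_ack=100
After event 2: A_seq=216 A_ack=417 B_seq=417 B_ack=100
After event 3: A_seq=390 A_ack=417 B_seq=417 B_ack=100

390 417 417 100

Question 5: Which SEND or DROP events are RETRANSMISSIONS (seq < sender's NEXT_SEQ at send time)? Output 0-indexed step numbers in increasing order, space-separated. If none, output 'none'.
Step 0: SEND seq=200 -> fresh
Step 1: SEND seq=236 -> fresh
Step 2: DROP seq=100 -> fresh
Step 3: SEND seq=216 -> fresh
Step 4: SEND seq=417 -> fresh
Step 5: SEND seq=465 -> fresh
Step 6: SEND seq=100 -> retransmit

Answer: 6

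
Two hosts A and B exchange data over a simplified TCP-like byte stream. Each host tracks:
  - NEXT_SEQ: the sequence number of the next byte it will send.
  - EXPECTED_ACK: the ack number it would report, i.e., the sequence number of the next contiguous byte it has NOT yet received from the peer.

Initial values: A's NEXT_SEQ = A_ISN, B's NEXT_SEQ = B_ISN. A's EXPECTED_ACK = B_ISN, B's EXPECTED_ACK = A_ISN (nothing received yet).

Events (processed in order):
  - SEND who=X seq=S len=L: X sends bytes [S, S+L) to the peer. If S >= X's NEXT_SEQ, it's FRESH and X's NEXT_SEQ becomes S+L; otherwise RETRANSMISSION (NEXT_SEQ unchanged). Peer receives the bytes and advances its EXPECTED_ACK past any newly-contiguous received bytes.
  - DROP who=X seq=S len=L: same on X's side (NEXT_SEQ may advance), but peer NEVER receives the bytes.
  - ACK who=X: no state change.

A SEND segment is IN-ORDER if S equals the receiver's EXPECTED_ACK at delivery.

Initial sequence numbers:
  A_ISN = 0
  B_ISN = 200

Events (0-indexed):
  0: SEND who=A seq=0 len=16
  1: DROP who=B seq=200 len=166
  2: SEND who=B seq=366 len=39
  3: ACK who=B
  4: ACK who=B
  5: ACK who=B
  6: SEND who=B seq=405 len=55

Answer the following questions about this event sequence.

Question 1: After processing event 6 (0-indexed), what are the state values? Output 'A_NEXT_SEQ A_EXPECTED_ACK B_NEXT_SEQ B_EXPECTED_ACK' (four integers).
After event 0: A_seq=16 A_ack=200 B_seq=200 B_ack=16
After event 1: A_seq=16 A_ack=200 B_seq=366 B_ack=16
After event 2: A_seq=16 A_ack=200 B_seq=405 B_ack=16
After event 3: A_seq=16 A_ack=200 B_seq=405 B_ack=16
After event 4: A_seq=16 A_ack=200 B_seq=405 B_ack=16
After event 5: A_seq=16 A_ack=200 B_seq=405 B_ack=16
After event 6: A_seq=16 A_ack=200 B_seq=460 B_ack=16

16 200 460 16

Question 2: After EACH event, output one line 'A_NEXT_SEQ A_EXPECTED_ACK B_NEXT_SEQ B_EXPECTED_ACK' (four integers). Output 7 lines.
16 200 200 16
16 200 366 16
16 200 405 16
16 200 405 16
16 200 405 16
16 200 405 16
16 200 460 16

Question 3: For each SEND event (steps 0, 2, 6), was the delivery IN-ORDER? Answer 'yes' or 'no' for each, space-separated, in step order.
Answer: yes no no

Derivation:
Step 0: SEND seq=0 -> in-order
Step 2: SEND seq=366 -> out-of-order
Step 6: SEND seq=405 -> out-of-order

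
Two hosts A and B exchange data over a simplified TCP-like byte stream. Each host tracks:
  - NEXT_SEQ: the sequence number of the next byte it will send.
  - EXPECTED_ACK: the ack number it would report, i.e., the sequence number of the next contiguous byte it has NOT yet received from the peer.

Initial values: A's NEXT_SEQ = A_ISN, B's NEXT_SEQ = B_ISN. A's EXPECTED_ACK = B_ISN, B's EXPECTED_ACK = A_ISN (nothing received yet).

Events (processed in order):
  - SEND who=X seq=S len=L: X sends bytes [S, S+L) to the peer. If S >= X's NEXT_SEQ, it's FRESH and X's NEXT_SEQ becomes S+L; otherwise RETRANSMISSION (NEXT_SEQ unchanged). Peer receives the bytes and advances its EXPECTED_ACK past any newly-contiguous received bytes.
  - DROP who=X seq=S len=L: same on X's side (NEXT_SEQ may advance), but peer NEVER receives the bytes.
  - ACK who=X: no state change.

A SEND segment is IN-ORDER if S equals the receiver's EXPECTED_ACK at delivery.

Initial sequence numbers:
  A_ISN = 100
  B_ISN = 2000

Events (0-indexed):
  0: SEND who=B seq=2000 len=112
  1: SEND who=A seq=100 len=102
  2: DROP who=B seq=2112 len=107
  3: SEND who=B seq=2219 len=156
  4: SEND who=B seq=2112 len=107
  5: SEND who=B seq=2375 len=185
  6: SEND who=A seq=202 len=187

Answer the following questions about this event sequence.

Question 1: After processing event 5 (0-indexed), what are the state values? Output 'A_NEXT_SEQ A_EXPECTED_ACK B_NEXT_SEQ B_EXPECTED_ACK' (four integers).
After event 0: A_seq=100 A_ack=2112 B_seq=2112 B_ack=100
After event 1: A_seq=202 A_ack=2112 B_seq=2112 B_ack=202
After event 2: A_seq=202 A_ack=2112 B_seq=2219 B_ack=202
After event 3: A_seq=202 A_ack=2112 B_seq=2375 B_ack=202
After event 4: A_seq=202 A_ack=2375 B_seq=2375 B_ack=202
After event 5: A_seq=202 A_ack=2560 B_seq=2560 B_ack=202

202 2560 2560 202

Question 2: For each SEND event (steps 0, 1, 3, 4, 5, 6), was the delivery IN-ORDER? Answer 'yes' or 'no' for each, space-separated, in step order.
Answer: yes yes no yes yes yes

Derivation:
Step 0: SEND seq=2000 -> in-order
Step 1: SEND seq=100 -> in-order
Step 3: SEND seq=2219 -> out-of-order
Step 4: SEND seq=2112 -> in-order
Step 5: SEND seq=2375 -> in-order
Step 6: SEND seq=202 -> in-order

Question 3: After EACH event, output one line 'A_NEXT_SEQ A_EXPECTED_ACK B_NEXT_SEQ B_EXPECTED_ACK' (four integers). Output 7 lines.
100 2112 2112 100
202 2112 2112 202
202 2112 2219 202
202 2112 2375 202
202 2375 2375 202
202 2560 2560 202
389 2560 2560 389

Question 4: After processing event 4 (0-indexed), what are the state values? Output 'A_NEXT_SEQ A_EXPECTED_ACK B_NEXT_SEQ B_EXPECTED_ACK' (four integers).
After event 0: A_seq=100 A_ack=2112 B_seq=2112 B_ack=100
After event 1: A_seq=202 A_ack=2112 B_seq=2112 B_ack=202
After event 2: A_seq=202 A_ack=2112 B_seq=2219 B_ack=202
After event 3: A_seq=202 A_ack=2112 B_seq=2375 B_ack=202
After event 4: A_seq=202 A_ack=2375 B_seq=2375 B_ack=202

202 2375 2375 202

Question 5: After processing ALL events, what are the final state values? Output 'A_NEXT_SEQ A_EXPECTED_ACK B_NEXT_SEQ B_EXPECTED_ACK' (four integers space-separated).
After event 0: A_seq=100 A_ack=2112 B_seq=2112 B_ack=100
After event 1: A_seq=202 A_ack=2112 B_seq=2112 B_ack=202
After event 2: A_seq=202 A_ack=2112 B_seq=2219 B_ack=202
After event 3: A_seq=202 A_ack=2112 B_seq=2375 B_ack=202
After event 4: A_seq=202 A_ack=2375 B_seq=2375 B_ack=202
After event 5: A_seq=202 A_ack=2560 B_seq=2560 B_ack=202
After event 6: A_seq=389 A_ack=2560 B_seq=2560 B_ack=389

Answer: 389 2560 2560 389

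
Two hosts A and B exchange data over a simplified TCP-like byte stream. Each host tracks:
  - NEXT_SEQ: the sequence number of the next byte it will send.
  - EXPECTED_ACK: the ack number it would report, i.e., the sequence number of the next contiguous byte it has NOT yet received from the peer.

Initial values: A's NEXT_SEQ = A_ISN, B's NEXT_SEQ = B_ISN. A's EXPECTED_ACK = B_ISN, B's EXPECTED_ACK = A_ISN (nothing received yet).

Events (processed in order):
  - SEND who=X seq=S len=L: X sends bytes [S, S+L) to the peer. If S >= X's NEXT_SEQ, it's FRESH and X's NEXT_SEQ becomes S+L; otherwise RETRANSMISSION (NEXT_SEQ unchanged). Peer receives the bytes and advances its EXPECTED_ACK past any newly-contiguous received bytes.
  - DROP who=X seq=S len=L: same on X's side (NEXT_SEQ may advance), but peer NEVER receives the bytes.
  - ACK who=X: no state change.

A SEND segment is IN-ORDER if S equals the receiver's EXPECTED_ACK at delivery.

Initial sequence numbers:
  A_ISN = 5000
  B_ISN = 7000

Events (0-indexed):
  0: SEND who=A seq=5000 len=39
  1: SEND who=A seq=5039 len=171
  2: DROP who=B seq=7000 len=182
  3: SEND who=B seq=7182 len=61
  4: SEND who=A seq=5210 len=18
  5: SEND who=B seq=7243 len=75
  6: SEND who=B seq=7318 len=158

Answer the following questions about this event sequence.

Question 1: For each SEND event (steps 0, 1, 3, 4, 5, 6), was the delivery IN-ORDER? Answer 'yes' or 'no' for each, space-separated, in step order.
Step 0: SEND seq=5000 -> in-order
Step 1: SEND seq=5039 -> in-order
Step 3: SEND seq=7182 -> out-of-order
Step 4: SEND seq=5210 -> in-order
Step 5: SEND seq=7243 -> out-of-order
Step 6: SEND seq=7318 -> out-of-order

Answer: yes yes no yes no no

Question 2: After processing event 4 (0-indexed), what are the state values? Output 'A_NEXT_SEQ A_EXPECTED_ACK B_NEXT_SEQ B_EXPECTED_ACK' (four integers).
After event 0: A_seq=5039 A_ack=7000 B_seq=7000 B_ack=5039
After event 1: A_seq=5210 A_ack=7000 B_seq=7000 B_ack=5210
After event 2: A_seq=5210 A_ack=7000 B_seq=7182 B_ack=5210
After event 3: A_seq=5210 A_ack=7000 B_seq=7243 B_ack=5210
After event 4: A_seq=5228 A_ack=7000 B_seq=7243 B_ack=5228

5228 7000 7243 5228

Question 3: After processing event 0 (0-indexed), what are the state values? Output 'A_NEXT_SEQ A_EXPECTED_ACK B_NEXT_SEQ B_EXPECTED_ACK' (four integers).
After event 0: A_seq=5039 A_ack=7000 B_seq=7000 B_ack=5039

5039 7000 7000 5039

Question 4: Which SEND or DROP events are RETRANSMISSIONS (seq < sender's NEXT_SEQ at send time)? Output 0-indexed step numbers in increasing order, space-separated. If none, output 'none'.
Step 0: SEND seq=5000 -> fresh
Step 1: SEND seq=5039 -> fresh
Step 2: DROP seq=7000 -> fresh
Step 3: SEND seq=7182 -> fresh
Step 4: SEND seq=5210 -> fresh
Step 5: SEND seq=7243 -> fresh
Step 6: SEND seq=7318 -> fresh

Answer: none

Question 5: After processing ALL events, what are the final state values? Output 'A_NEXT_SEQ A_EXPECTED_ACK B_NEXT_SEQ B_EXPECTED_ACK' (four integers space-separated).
Answer: 5228 7000 7476 5228

Derivation:
After event 0: A_seq=5039 A_ack=7000 B_seq=7000 B_ack=5039
After event 1: A_seq=5210 A_ack=7000 B_seq=7000 B_ack=5210
After event 2: A_seq=5210 A_ack=7000 B_seq=7182 B_ack=5210
After event 3: A_seq=5210 A_ack=7000 B_seq=7243 B_ack=5210
After event 4: A_seq=5228 A_ack=7000 B_seq=7243 B_ack=5228
After event 5: A_seq=5228 A_ack=7000 B_seq=7318 B_ack=5228
After event 6: A_seq=5228 A_ack=7000 B_seq=7476 B_ack=5228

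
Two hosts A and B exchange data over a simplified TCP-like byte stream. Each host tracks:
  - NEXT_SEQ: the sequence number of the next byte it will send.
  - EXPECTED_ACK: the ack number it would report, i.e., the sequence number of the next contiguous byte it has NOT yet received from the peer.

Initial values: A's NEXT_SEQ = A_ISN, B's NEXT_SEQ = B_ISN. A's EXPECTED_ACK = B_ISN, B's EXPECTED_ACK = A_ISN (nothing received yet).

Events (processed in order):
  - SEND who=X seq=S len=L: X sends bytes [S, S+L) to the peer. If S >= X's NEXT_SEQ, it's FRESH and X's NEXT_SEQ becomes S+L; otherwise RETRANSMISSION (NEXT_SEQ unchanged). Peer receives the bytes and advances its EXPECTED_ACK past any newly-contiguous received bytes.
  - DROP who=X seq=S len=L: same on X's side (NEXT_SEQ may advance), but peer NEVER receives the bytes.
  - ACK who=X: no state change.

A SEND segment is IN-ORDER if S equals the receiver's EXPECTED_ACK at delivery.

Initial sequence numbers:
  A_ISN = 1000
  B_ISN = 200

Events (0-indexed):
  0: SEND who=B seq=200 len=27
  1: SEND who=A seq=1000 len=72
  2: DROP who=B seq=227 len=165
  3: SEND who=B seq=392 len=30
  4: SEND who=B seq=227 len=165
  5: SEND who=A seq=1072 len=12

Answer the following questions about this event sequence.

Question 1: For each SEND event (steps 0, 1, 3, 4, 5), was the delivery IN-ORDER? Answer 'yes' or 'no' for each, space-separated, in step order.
Answer: yes yes no yes yes

Derivation:
Step 0: SEND seq=200 -> in-order
Step 1: SEND seq=1000 -> in-order
Step 3: SEND seq=392 -> out-of-order
Step 4: SEND seq=227 -> in-order
Step 5: SEND seq=1072 -> in-order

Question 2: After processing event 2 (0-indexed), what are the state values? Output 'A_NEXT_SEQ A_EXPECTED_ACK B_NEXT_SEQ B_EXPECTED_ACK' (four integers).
After event 0: A_seq=1000 A_ack=227 B_seq=227 B_ack=1000
After event 1: A_seq=1072 A_ack=227 B_seq=227 B_ack=1072
After event 2: A_seq=1072 A_ack=227 B_seq=392 B_ack=1072

1072 227 392 1072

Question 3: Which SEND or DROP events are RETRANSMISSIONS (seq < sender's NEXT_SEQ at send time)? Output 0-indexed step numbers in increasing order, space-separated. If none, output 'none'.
Answer: 4

Derivation:
Step 0: SEND seq=200 -> fresh
Step 1: SEND seq=1000 -> fresh
Step 2: DROP seq=227 -> fresh
Step 3: SEND seq=392 -> fresh
Step 4: SEND seq=227 -> retransmit
Step 5: SEND seq=1072 -> fresh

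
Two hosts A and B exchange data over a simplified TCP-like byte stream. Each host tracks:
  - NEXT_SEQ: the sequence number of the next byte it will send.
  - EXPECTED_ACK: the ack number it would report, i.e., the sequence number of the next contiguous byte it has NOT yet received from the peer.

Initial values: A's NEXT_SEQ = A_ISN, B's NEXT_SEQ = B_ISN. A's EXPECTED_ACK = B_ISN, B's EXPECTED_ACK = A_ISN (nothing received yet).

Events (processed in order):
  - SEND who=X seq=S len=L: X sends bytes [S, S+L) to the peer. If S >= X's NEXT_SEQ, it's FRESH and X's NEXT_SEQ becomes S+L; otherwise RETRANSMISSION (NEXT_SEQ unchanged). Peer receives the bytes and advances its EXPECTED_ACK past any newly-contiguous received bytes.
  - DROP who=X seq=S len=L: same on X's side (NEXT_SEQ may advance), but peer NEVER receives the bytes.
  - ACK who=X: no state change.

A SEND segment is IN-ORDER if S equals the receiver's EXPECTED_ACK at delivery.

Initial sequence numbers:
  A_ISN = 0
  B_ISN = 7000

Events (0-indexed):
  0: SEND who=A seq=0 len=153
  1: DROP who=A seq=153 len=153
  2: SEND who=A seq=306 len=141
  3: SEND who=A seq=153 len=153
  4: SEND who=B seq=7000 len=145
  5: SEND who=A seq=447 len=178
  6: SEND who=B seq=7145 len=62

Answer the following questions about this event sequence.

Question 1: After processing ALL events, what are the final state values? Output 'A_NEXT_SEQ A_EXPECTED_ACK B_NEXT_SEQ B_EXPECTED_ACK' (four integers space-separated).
After event 0: A_seq=153 A_ack=7000 B_seq=7000 B_ack=153
After event 1: A_seq=306 A_ack=7000 B_seq=7000 B_ack=153
After event 2: A_seq=447 A_ack=7000 B_seq=7000 B_ack=153
After event 3: A_seq=447 A_ack=7000 B_seq=7000 B_ack=447
After event 4: A_seq=447 A_ack=7145 B_seq=7145 B_ack=447
After event 5: A_seq=625 A_ack=7145 B_seq=7145 B_ack=625
After event 6: A_seq=625 A_ack=7207 B_seq=7207 B_ack=625

Answer: 625 7207 7207 625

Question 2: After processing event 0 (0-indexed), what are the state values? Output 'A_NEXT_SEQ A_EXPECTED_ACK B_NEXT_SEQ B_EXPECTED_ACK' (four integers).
After event 0: A_seq=153 A_ack=7000 B_seq=7000 B_ack=153

153 7000 7000 153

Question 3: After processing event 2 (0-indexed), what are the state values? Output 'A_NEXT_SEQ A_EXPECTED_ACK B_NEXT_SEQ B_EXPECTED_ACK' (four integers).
After event 0: A_seq=153 A_ack=7000 B_seq=7000 B_ack=153
After event 1: A_seq=306 A_ack=7000 B_seq=7000 B_ack=153
After event 2: A_seq=447 A_ack=7000 B_seq=7000 B_ack=153

447 7000 7000 153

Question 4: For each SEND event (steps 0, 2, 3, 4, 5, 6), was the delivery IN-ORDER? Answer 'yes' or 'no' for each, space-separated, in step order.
Step 0: SEND seq=0 -> in-order
Step 2: SEND seq=306 -> out-of-order
Step 3: SEND seq=153 -> in-order
Step 4: SEND seq=7000 -> in-order
Step 5: SEND seq=447 -> in-order
Step 6: SEND seq=7145 -> in-order

Answer: yes no yes yes yes yes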